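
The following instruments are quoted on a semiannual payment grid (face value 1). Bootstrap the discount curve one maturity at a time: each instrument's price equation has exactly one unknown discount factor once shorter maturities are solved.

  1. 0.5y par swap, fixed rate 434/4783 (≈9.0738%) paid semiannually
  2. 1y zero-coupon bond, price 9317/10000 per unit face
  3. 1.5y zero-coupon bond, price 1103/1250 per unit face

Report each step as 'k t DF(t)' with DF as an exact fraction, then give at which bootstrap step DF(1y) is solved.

1 1/2 4783/5000
2 1 9317/10000
3 3/2 1103/1250
DF(1y) is solved at step 2

step 1 [0.5y] swap r/2=217/4783: DF=(1 − 217/4783·(0))/(1+217/4783) = 4783/5000 ≈ 0.956600
step 2 [1y] zero: DF = P = 9317/10000 ≈ 0.931700
step 3 [1.5y] zero: DF = P = 1103/1250 ≈ 0.882400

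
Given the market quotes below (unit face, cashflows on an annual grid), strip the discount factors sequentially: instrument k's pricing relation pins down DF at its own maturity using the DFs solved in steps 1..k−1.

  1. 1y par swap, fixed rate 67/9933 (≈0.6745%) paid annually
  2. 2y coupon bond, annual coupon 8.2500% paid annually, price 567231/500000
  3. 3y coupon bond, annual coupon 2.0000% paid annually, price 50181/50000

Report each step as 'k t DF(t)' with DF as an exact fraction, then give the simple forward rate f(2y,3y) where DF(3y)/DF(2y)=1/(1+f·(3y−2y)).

1 1 9933/10000
2 2 9723/10000
3 3 4727/5000
f(2y,3y) = ((9723/10000)/(4727/5000) − 1)/(1) = 269/9454 ≈ 2.8454%

step 1 [1y] swap r/1=67/9933: DF=(1 − 67/9933·(0))/(1+67/9933) = 9933/10000 ≈ 0.993300
step 2 [2y] bond c/1=33/400: DF=(567231/500000 − 33/400·(0.993300))/(1+33/400) = 9723/10000 ≈ 0.972300
step 3 [3y] bond c/1=1/50: DF=(50181/50000 − 1/50·(0.993300+0.972300))/(1+1/50) = 4727/5000 ≈ 0.945400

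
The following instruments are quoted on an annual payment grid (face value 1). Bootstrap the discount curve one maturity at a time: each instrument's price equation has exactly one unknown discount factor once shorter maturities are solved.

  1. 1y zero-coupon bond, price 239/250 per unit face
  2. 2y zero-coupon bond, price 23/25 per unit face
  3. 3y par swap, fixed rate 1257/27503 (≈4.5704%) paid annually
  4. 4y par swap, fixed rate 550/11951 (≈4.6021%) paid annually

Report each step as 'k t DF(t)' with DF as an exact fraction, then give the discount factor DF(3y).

1 1 239/250
2 2 23/25
3 3 8743/10000
4 4 167/200
DF(3y) = 8743/10000 ≈ 0.874300

step 1 [1y] zero: DF = P = 239/250 ≈ 0.956000
step 2 [2y] zero: DF = P = 23/25 ≈ 0.920000
step 3 [3y] swap r/1=1257/27503: DF=(1 − 1257/27503·(0.956000+0.920000))/(1+1257/27503) = 8743/10000 ≈ 0.874300
step 4 [4y] swap r/1=550/11951: DF=(1 − 550/11951·(0.956000+0.920000+0.874300))/(1+550/11951) = 167/200 ≈ 0.835000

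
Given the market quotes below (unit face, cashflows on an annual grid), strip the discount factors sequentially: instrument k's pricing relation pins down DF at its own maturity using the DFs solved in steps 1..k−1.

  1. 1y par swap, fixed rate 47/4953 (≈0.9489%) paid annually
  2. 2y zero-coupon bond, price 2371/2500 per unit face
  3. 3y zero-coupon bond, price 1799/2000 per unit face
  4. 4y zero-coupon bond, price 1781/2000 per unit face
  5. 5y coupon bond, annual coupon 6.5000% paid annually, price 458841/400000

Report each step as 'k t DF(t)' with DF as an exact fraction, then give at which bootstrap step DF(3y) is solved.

step 1 [1y] swap r/1=47/4953: DF=(1 − 47/4953·(0))/(1+47/4953) = 4953/5000 ≈ 0.990600
step 2 [2y] zero: DF = P = 2371/2500 ≈ 0.948400
step 3 [3y] zero: DF = P = 1799/2000 ≈ 0.899500
step 4 [4y] zero: DF = P = 1781/2000 ≈ 0.890500
step 5 [5y] bond c/1=13/200: DF=(458841/400000 − 13/200·(0.990600+0.948400+0.899500+0.890500))/(1+13/200) = 1699/2000 ≈ 0.849500

1 1 4953/5000
2 2 2371/2500
3 3 1799/2000
4 4 1781/2000
5 5 1699/2000
DF(3y) is solved at step 3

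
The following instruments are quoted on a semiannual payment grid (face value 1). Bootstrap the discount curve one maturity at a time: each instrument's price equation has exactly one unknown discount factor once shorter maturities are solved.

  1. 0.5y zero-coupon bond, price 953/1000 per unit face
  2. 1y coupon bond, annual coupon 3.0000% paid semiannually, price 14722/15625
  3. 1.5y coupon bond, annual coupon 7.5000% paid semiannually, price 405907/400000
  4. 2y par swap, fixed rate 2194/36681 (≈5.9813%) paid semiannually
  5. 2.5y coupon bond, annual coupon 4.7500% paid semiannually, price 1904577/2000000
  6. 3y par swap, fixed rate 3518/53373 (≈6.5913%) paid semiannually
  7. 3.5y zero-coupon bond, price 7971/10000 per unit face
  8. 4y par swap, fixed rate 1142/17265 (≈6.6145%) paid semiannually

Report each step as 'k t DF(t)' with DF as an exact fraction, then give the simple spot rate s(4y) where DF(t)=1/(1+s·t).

1 1/2 953/1000
2 1 4571/5000
3 3/2 4553/5000
4 2 8903/10000
5 5/2 8451/10000
6 3 8241/10000
7 7/2 7971/10000
8 4 1929/2500
s(4y) = (1/(1929/2500) − 1)/(4) = 571/7716 ≈ 7.4002%

step 1 [0.5y] zero: DF = P = 953/1000 ≈ 0.953000
step 2 [1y] bond c/2=3/200: DF=(14722/15625 − 3/200·(0.953000))/(1+3/200) = 4571/5000 ≈ 0.914200
step 3 [1.5y] bond c/2=3/80: DF=(405907/400000 − 3/80·(0.953000+0.914200))/(1+3/80) = 4553/5000 ≈ 0.910600
step 4 [2y] swap r/2=1097/36681: DF=(1 − 1097/36681·(0.953000+0.914200+0.910600))/(1+1097/36681) = 8903/10000 ≈ 0.890300
step 5 [2.5y] bond c/2=19/800: DF=(1904577/2000000 − 19/800·(0.953000+0.914200+0.910600+0.890300))/(1+19/800) = 8451/10000 ≈ 0.845100
step 6 [3y] swap r/2=1759/53373: DF=(1 − 1759/53373·(0.953000+0.914200+0.910600+0.890300+0.845100))/(1+1759/53373) = 8241/10000 ≈ 0.824100
step 7 [3.5y] zero: DF = P = 7971/10000 ≈ 0.797100
step 8 [4y] swap r/2=571/17265: DF=(1 − 571/17265·(0.953000+0.914200+0.910600+0.890300+0.845100+0.824100+0.797100))/(1+571/17265) = 1929/2500 ≈ 0.771600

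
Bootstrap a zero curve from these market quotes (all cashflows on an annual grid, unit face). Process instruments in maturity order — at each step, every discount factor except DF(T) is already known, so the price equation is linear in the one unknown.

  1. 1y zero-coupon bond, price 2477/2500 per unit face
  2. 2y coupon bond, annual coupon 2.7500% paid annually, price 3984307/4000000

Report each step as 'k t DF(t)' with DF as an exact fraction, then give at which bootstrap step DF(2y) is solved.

1 1 2477/2500
2 2 9429/10000
DF(2y) is solved at step 2

step 1 [1y] zero: DF = P = 2477/2500 ≈ 0.990800
step 2 [2y] bond c/1=11/400: DF=(3984307/4000000 − 11/400·(0.990800))/(1+11/400) = 9429/10000 ≈ 0.942900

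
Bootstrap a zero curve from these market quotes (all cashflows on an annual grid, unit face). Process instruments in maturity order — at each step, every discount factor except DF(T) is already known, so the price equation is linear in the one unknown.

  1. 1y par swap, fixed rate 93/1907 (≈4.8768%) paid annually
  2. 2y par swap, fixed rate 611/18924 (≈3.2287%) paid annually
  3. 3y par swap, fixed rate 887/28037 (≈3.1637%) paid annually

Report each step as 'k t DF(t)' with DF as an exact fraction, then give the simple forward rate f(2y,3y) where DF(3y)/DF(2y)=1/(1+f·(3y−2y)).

1 1 1907/2000
2 2 9389/10000
3 3 9113/10000
f(2y,3y) = ((9389/10000)/(9113/10000) − 1)/(1) = 276/9113 ≈ 3.0286%

step 1 [1y] swap r/1=93/1907: DF=(1 − 93/1907·(0))/(1+93/1907) = 1907/2000 ≈ 0.953500
step 2 [2y] swap r/1=611/18924: DF=(1 − 611/18924·(0.953500))/(1+611/18924) = 9389/10000 ≈ 0.938900
step 3 [3y] swap r/1=887/28037: DF=(1 − 887/28037·(0.953500+0.938900))/(1+887/28037) = 9113/10000 ≈ 0.911300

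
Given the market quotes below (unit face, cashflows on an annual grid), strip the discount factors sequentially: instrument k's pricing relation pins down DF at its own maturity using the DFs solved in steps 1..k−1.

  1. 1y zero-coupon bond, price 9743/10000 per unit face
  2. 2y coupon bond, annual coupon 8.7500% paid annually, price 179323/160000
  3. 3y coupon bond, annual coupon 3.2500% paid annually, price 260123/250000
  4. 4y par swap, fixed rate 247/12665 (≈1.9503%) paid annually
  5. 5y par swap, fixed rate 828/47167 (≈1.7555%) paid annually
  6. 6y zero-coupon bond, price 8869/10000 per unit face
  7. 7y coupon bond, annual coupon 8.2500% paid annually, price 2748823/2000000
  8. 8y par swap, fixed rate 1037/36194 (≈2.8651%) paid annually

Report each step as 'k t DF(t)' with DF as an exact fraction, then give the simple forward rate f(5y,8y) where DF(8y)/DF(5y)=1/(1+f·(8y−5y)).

1 1 9743/10000
2 2 4761/5000
3 3 9471/10000
4 4 9259/10000
5 5 2293/2500
6 6 8869/10000
7 7 4213/5000
8 8 3963/5000
f(5y,8y) = ((2293/2500)/(3963/5000) − 1)/(3) = 623/11889 ≈ 5.2401%

step 1 [1y] zero: DF = P = 9743/10000 ≈ 0.974300
step 2 [2y] bond c/1=7/80: DF=(179323/160000 − 7/80·(0.974300))/(1+7/80) = 4761/5000 ≈ 0.952200
step 3 [3y] bond c/1=13/400: DF=(260123/250000 − 13/400·(0.974300+0.952200))/(1+13/400) = 9471/10000 ≈ 0.947100
step 4 [4y] swap r/1=247/12665: DF=(1 − 247/12665·(0.974300+0.952200+0.947100))/(1+247/12665) = 9259/10000 ≈ 0.925900
step 5 [5y] swap r/1=828/47167: DF=(1 − 828/47167·(0.974300+0.952200+0.947100+0.925900))/(1+828/47167) = 2293/2500 ≈ 0.917200
step 6 [6y] zero: DF = P = 8869/10000 ≈ 0.886900
step 7 [7y] bond c/1=33/400: DF=(2748823/2000000 − 33/400·(0.974300+0.952200+0.947100+0.925900+0.917200+0.886900))/(1+33/400) = 4213/5000 ≈ 0.842600
step 8 [8y] swap r/1=1037/36194: DF=(1 − 1037/36194·(0.974300+0.952200+0.947100+0.925900+0.917200+0.886900+0.842600))/(1+1037/36194) = 3963/5000 ≈ 0.792600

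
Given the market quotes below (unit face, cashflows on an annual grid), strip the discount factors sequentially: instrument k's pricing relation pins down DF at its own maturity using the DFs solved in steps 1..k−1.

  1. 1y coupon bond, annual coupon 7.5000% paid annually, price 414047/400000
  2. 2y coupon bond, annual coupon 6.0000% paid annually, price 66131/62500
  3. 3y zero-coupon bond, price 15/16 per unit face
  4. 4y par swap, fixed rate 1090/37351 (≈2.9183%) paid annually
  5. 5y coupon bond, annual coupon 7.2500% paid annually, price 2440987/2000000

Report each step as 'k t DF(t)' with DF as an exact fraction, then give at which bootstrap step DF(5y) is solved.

1 1 9629/10000
2 2 9437/10000
3 3 15/16
4 4 891/1000
5 5 1771/2000
DF(5y) is solved at step 5

step 1 [1y] bond c/1=3/40: DF=(414047/400000 − 3/40·(0))/(1+3/40) = 9629/10000 ≈ 0.962900
step 2 [2y] bond c/1=3/50: DF=(66131/62500 − 3/50·(0.962900))/(1+3/50) = 9437/10000 ≈ 0.943700
step 3 [3y] zero: DF = P = 15/16 ≈ 0.937500
step 4 [4y] swap r/1=1090/37351: DF=(1 − 1090/37351·(0.962900+0.943700+0.937500))/(1+1090/37351) = 891/1000 ≈ 0.891000
step 5 [5y] bond c/1=29/400: DF=(2440987/2000000 − 29/400·(0.962900+0.943700+0.937500+0.891000))/(1+29/400) = 1771/2000 ≈ 0.885500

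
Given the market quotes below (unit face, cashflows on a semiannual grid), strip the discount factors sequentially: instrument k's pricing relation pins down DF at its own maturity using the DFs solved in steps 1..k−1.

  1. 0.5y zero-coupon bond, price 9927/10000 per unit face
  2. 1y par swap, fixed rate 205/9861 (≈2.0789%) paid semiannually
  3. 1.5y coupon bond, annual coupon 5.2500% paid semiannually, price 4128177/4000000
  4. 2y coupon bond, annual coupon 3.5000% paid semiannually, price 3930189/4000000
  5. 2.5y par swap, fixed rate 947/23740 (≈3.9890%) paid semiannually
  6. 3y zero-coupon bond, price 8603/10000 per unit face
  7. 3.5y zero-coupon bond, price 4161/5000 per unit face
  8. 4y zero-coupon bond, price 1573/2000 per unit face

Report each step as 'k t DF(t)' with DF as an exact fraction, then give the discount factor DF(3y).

step 1 [0.5y] zero: DF = P = 9927/10000 ≈ 0.992700
step 2 [1y] swap r/2=205/19722: DF=(1 − 205/19722·(0.992700))/(1+205/19722) = 1959/2000 ≈ 0.979500
step 3 [1.5y] bond c/2=21/800: DF=(4128177/4000000 − 21/800·(0.992700+0.979500))/(1+21/800) = 597/625 ≈ 0.955200
step 4 [2y] bond c/2=7/400: DF=(3930189/4000000 − 7/400·(0.992700+0.979500+0.955200))/(1+7/400) = 9153/10000 ≈ 0.915300
step 5 [2.5y] swap r/2=947/47480: DF=(1 − 947/47480·(0.992700+0.979500+0.955200+0.915300))/(1+947/47480) = 9053/10000 ≈ 0.905300
step 6 [3y] zero: DF = P = 8603/10000 ≈ 0.860300
step 7 [3.5y] zero: DF = P = 4161/5000 ≈ 0.832200
step 8 [4y] zero: DF = P = 1573/2000 ≈ 0.786500

1 1/2 9927/10000
2 1 1959/2000
3 3/2 597/625
4 2 9153/10000
5 5/2 9053/10000
6 3 8603/10000
7 7/2 4161/5000
8 4 1573/2000
DF(3y) = 8603/10000 ≈ 0.860300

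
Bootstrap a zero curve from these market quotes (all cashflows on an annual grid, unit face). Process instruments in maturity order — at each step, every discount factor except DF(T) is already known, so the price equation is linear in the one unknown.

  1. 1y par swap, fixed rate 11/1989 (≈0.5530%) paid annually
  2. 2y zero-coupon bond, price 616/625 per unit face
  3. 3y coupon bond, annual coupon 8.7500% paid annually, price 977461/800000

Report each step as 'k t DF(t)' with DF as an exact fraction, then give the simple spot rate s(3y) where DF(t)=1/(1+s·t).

1 1 1989/2000
2 2 616/625
3 3 4821/5000
s(3y) = (1/(4821/5000) − 1)/(3) = 179/14463 ≈ 1.2376%

step 1 [1y] swap r/1=11/1989: DF=(1 − 11/1989·(0))/(1+11/1989) = 1989/2000 ≈ 0.994500
step 2 [2y] zero: DF = P = 616/625 ≈ 0.985600
step 3 [3y] bond c/1=7/80: DF=(977461/800000 − 7/80·(0.994500+0.985600))/(1+7/80) = 4821/5000 ≈ 0.964200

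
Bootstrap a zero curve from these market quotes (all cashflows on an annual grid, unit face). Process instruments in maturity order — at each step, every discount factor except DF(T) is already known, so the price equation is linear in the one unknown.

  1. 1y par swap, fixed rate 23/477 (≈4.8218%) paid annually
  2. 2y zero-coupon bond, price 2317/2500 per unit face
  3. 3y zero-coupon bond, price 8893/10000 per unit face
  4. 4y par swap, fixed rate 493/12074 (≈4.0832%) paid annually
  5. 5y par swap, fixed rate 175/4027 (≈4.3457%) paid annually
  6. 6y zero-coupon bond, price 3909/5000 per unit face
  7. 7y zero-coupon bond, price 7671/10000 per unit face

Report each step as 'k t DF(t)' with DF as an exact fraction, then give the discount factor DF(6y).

step 1 [1y] swap r/1=23/477: DF=(1 − 23/477·(0))/(1+23/477) = 477/500 ≈ 0.954000
step 2 [2y] zero: DF = P = 2317/2500 ≈ 0.926800
step 3 [3y] zero: DF = P = 8893/10000 ≈ 0.889300
step 4 [4y] swap r/1=493/12074: DF=(1 − 493/12074·(0.954000+0.926800+0.889300))/(1+493/12074) = 8521/10000 ≈ 0.852100
step 5 [5y] swap r/1=175/4027: DF=(1 − 175/4027·(0.954000+0.926800+0.889300+0.852100))/(1+175/4027) = 323/400 ≈ 0.807500
step 6 [6y] zero: DF = P = 3909/5000 ≈ 0.781800
step 7 [7y] zero: DF = P = 7671/10000 ≈ 0.767100

1 1 477/500
2 2 2317/2500
3 3 8893/10000
4 4 8521/10000
5 5 323/400
6 6 3909/5000
7 7 7671/10000
DF(6y) = 3909/5000 ≈ 0.781800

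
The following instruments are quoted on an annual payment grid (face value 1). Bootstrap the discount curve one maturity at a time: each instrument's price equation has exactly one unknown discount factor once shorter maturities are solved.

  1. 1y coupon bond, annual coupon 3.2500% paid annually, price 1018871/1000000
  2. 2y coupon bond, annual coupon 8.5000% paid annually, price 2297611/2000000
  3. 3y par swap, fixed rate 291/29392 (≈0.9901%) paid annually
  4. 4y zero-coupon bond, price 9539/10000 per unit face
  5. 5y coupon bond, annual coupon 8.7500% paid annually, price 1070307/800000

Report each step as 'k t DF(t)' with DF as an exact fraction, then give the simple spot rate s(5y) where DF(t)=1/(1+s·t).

1 1 2467/2500
2 2 1963/2000
3 3 9709/10000
4 4 9539/10000
5 5 917/1000
s(5y) = (1/(917/1000) − 1)/(5) = 83/4585 ≈ 1.8103%

step 1 [1y] bond c/1=13/400: DF=(1018871/1000000 − 13/400·(0))/(1+13/400) = 2467/2500 ≈ 0.986800
step 2 [2y] bond c/1=17/200: DF=(2297611/2000000 − 17/200·(0.986800))/(1+17/200) = 1963/2000 ≈ 0.981500
step 3 [3y] swap r/1=291/29392: DF=(1 − 291/29392·(0.986800+0.981500))/(1+291/29392) = 9709/10000 ≈ 0.970900
step 4 [4y] zero: DF = P = 9539/10000 ≈ 0.953900
step 5 [5y] bond c/1=7/80: DF=(1070307/800000 − 7/80·(0.986800+0.981500+0.970900+0.953900))/(1+7/80) = 917/1000 ≈ 0.917000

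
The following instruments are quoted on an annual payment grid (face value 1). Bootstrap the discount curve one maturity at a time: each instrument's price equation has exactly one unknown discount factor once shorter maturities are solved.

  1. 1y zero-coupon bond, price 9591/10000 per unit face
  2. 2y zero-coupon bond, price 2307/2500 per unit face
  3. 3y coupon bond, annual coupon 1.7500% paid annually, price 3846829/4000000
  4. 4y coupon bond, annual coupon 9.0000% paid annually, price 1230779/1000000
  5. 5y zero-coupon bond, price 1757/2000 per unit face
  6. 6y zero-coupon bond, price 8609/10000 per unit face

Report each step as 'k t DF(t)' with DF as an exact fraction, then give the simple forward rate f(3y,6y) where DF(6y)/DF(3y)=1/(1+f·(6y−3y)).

1 1 9591/10000
2 2 2307/2500
3 3 1141/1250
4 4 1123/1250
5 5 1757/2000
6 6 8609/10000
f(3y,6y) = ((1141/1250)/(8609/10000) − 1)/(3) = 173/8609 ≈ 2.0095%

step 1 [1y] zero: DF = P = 9591/10000 ≈ 0.959100
step 2 [2y] zero: DF = P = 2307/2500 ≈ 0.922800
step 3 [3y] bond c/1=7/400: DF=(3846829/4000000 − 7/400·(0.959100+0.922800))/(1+7/400) = 1141/1250 ≈ 0.912800
step 4 [4y] bond c/1=9/100: DF=(1230779/1000000 − 9/100·(0.959100+0.922800+0.912800))/(1+9/100) = 1123/1250 ≈ 0.898400
step 5 [5y] zero: DF = P = 1757/2000 ≈ 0.878500
step 6 [6y] zero: DF = P = 8609/10000 ≈ 0.860900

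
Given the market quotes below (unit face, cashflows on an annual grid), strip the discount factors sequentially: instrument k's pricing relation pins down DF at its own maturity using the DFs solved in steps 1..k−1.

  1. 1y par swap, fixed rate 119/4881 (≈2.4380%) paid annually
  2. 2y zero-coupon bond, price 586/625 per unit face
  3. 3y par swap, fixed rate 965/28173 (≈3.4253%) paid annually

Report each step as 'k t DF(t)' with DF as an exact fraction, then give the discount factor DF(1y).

step 1 [1y] swap r/1=119/4881: DF=(1 − 119/4881·(0))/(1+119/4881) = 4881/5000 ≈ 0.976200
step 2 [2y] zero: DF = P = 586/625 ≈ 0.937600
step 3 [3y] swap r/1=965/28173: DF=(1 − 965/28173·(0.976200+0.937600))/(1+965/28173) = 1807/2000 ≈ 0.903500

1 1 4881/5000
2 2 586/625
3 3 1807/2000
DF(1y) = 4881/5000 ≈ 0.976200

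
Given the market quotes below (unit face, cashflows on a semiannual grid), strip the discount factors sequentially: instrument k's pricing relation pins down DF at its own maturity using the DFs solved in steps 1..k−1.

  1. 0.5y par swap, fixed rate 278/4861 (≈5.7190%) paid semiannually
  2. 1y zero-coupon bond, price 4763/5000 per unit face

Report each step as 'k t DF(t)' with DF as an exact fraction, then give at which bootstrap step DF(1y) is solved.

step 1 [0.5y] swap r/2=139/4861: DF=(1 − 139/4861·(0))/(1+139/4861) = 4861/5000 ≈ 0.972200
step 2 [1y] zero: DF = P = 4763/5000 ≈ 0.952600

1 1/2 4861/5000
2 1 4763/5000
DF(1y) is solved at step 2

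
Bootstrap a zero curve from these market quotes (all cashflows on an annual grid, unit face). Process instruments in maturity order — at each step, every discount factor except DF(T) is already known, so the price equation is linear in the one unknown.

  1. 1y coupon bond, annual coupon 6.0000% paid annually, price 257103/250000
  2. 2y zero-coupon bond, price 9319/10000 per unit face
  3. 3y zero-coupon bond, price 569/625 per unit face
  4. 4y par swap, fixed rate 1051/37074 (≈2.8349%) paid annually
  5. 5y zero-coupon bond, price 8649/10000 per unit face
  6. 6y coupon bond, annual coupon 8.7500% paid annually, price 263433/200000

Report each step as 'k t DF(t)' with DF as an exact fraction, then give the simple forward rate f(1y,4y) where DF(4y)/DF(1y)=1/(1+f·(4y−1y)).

step 1 [1y] bond c/1=3/50: DF=(257103/250000 − 3/50·(0))/(1+3/50) = 4851/5000 ≈ 0.970200
step 2 [2y] zero: DF = P = 9319/10000 ≈ 0.931900
step 3 [3y] zero: DF = P = 569/625 ≈ 0.910400
step 4 [4y] swap r/1=1051/37074: DF=(1 − 1051/37074·(0.970200+0.931900+0.910400))/(1+1051/37074) = 8949/10000 ≈ 0.894900
step 5 [5y] zero: DF = P = 8649/10000 ≈ 0.864900
step 6 [6y] bond c/1=7/80: DF=(263433/200000 − 7/80·(0.970200+0.931900+0.910400+0.894900+0.864900))/(1+7/80) = 8433/10000 ≈ 0.843300

1 1 4851/5000
2 2 9319/10000
3 3 569/625
4 4 8949/10000
5 5 8649/10000
6 6 8433/10000
f(1y,4y) = ((4851/5000)/(8949/10000) − 1)/(3) = 251/8949 ≈ 2.8048%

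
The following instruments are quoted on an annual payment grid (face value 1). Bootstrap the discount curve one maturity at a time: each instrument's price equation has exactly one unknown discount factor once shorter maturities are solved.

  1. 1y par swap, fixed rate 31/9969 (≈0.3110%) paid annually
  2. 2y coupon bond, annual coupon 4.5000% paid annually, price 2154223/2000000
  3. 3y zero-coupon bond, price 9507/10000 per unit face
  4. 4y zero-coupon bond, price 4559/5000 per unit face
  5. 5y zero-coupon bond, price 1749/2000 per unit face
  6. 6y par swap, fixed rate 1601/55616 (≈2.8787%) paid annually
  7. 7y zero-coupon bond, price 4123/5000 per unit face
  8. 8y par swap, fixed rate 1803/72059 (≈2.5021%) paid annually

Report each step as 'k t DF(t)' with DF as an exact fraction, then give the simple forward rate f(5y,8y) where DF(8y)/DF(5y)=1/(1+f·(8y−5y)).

1 1 9969/10000
2 2 4939/5000
3 3 9507/10000
4 4 4559/5000
5 5 1749/2000
6 6 8399/10000
7 7 4123/5000
8 8 8197/10000
f(5y,8y) = ((1749/2000)/(8197/10000) − 1)/(3) = 548/24591 ≈ 2.2285%

step 1 [1y] swap r/1=31/9969: DF=(1 − 31/9969·(0))/(1+31/9969) = 9969/10000 ≈ 0.996900
step 2 [2y] bond c/1=9/200: DF=(2154223/2000000 − 9/200·(0.996900))/(1+9/200) = 4939/5000 ≈ 0.987800
step 3 [3y] zero: DF = P = 9507/10000 ≈ 0.950700
step 4 [4y] zero: DF = P = 4559/5000 ≈ 0.911800
step 5 [5y] zero: DF = P = 1749/2000 ≈ 0.874500
step 6 [6y] swap r/1=1601/55616: DF=(1 − 1601/55616·(0.996900+0.987800+0.950700+0.911800+0.874500))/(1+1601/55616) = 8399/10000 ≈ 0.839900
step 7 [7y] zero: DF = P = 4123/5000 ≈ 0.824600
step 8 [8y] swap r/1=1803/72059: DF=(1 − 1803/72059·(0.996900+0.987800+0.950700+0.911800+0.874500+0.839900+0.824600))/(1+1803/72059) = 8197/10000 ≈ 0.819700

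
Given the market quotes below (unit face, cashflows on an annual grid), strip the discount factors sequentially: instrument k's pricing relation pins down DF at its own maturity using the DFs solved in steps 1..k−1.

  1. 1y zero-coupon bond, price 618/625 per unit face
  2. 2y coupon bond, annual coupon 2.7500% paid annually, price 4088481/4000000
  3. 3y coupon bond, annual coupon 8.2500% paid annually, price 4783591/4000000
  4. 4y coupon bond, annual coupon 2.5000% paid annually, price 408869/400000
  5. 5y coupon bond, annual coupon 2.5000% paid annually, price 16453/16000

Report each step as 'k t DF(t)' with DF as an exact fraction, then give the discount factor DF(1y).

step 1 [1y] zero: DF = P = 618/625 ≈ 0.988800
step 2 [2y] bond c/1=11/400: DF=(4088481/4000000 − 11/400·(0.988800))/(1+11/400) = 9683/10000 ≈ 0.968300
step 3 [3y] bond c/1=33/400: DF=(4783591/4000000 − 33/400·(0.988800+0.968300))/(1+33/400) = 2389/2500 ≈ 0.955600
step 4 [4y] bond c/1=1/40: DF=(408869/400000 − 1/40·(0.988800+0.968300+0.955600))/(1+1/40) = 4631/5000 ≈ 0.926200
step 5 [5y] bond c/1=1/40: DF=(16453/16000 − 1/40·(0.988800+0.968300+0.955600+0.926200))/(1+1/40) = 1137/1250 ≈ 0.909600

1 1 618/625
2 2 9683/10000
3 3 2389/2500
4 4 4631/5000
5 5 1137/1250
DF(1y) = 618/625 ≈ 0.988800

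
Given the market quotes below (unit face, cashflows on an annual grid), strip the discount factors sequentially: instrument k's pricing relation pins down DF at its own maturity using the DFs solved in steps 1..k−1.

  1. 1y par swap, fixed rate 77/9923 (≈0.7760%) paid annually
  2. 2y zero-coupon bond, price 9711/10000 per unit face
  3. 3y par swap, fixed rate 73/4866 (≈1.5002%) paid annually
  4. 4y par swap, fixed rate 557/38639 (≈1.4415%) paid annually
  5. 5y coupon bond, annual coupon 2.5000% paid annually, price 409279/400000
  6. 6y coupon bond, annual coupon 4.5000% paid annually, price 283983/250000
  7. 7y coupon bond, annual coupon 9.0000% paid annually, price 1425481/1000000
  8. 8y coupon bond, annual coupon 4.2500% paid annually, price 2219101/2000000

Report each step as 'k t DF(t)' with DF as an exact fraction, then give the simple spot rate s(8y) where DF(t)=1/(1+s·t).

step 1 [1y] swap r/1=77/9923: DF=(1 − 77/9923·(0))/(1+77/9923) = 9923/10000 ≈ 0.992300
step 2 [2y] zero: DF = P = 9711/10000 ≈ 0.971100
step 3 [3y] swap r/1=73/4866: DF=(1 − 73/4866·(0.992300+0.971100))/(1+73/4866) = 4781/5000 ≈ 0.956200
step 4 [4y] swap r/1=557/38639: DF=(1 − 557/38639·(0.992300+0.971100+0.956200))/(1+557/38639) = 9443/10000 ≈ 0.944300
step 5 [5y] bond c/1=1/40: DF=(409279/400000 − 1/40·(0.992300+0.971100+0.956200+0.944300))/(1+1/40) = 113/125 ≈ 0.904000
step 6 [6y] bond c/1=9/200: DF=(283983/250000 − 9/200·(0.992300+0.971100+0.956200+0.944300+0.904000))/(1+9/200) = 8817/10000 ≈ 0.881700
step 7 [7y] bond c/1=9/100: DF=(1425481/1000000 − 9/100·(0.992300+0.971100+0.956200+0.944300+0.904000+0.881700))/(1+9/100) = 8413/10000 ≈ 0.841300
step 8 [8y] bond c/1=17/400: DF=(2219101/2000000 − 17/400·(0.992300+0.971100+0.956200+0.944300+0.904000+0.881700+0.841300))/(1+17/400) = 7997/10000 ≈ 0.799700

1 1 9923/10000
2 2 9711/10000
3 3 4781/5000
4 4 9443/10000
5 5 113/125
6 6 8817/10000
7 7 8413/10000
8 8 7997/10000
s(8y) = (1/(7997/10000) − 1)/(8) = 2003/63976 ≈ 3.1309%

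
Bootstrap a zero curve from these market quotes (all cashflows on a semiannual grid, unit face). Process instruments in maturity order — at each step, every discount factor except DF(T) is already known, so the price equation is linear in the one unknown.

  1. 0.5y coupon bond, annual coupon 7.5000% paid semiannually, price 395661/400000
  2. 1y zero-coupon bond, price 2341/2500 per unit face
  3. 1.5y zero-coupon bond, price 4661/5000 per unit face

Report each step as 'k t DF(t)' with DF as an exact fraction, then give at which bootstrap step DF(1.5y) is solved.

step 1 [0.5y] bond c/2=3/80: DF=(395661/400000 − 3/80·(0))/(1+3/80) = 4767/5000 ≈ 0.953400
step 2 [1y] zero: DF = P = 2341/2500 ≈ 0.936400
step 3 [1.5y] zero: DF = P = 4661/5000 ≈ 0.932200

1 1/2 4767/5000
2 1 2341/2500
3 3/2 4661/5000
DF(1.5y) is solved at step 3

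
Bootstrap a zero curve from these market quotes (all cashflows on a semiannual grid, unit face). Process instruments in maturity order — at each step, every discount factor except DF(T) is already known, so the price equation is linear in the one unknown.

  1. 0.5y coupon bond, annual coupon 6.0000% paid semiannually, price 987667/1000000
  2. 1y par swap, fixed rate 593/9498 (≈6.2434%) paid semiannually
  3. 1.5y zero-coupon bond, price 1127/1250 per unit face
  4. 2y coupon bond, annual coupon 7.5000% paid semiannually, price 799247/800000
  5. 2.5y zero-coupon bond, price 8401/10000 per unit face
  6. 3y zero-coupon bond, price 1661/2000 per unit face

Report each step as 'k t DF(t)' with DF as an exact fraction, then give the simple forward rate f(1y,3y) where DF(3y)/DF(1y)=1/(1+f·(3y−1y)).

1 1/2 9589/10000
2 1 9407/10000
3 3/2 1127/1250
4 2 8617/10000
5 5/2 8401/10000
6 3 1661/2000
f(1y,3y) = ((9407/10000)/(1661/2000) − 1)/(2) = 551/8305 ≈ 6.6346%

step 1 [0.5y] bond c/2=3/100: DF=(987667/1000000 − 3/100·(0))/(1+3/100) = 9589/10000 ≈ 0.958900
step 2 [1y] swap r/2=593/18996: DF=(1 − 593/18996·(0.958900))/(1+593/18996) = 9407/10000 ≈ 0.940700
step 3 [1.5y] zero: DF = P = 1127/1250 ≈ 0.901600
step 4 [2y] bond c/2=3/80: DF=(799247/800000 − 3/80·(0.958900+0.940700+0.901600))/(1+3/80) = 8617/10000 ≈ 0.861700
step 5 [2.5y] zero: DF = P = 8401/10000 ≈ 0.840100
step 6 [3y] zero: DF = P = 1661/2000 ≈ 0.830500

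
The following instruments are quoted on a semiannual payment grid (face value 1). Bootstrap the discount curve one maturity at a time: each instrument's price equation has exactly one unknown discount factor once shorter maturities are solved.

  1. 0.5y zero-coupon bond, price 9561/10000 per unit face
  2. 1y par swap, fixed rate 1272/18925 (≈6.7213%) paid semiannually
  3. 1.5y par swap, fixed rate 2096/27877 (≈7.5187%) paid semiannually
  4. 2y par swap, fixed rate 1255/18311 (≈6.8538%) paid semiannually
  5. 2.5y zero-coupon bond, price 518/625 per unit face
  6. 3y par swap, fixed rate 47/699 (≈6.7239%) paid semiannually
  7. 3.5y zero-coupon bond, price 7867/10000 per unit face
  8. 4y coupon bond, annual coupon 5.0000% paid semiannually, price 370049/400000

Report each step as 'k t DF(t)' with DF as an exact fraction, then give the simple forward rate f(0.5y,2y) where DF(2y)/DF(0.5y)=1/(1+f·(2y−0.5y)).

step 1 [0.5y] zero: DF = P = 9561/10000 ≈ 0.956100
step 2 [1y] swap r/2=636/18925: DF=(1 − 636/18925·(0.956100))/(1+636/18925) = 2341/2500 ≈ 0.936400
step 3 [1.5y] swap r/2=1048/27877: DF=(1 − 1048/27877·(0.956100+0.936400))/(1+1048/27877) = 1119/1250 ≈ 0.895200
step 4 [2y] swap r/2=1255/36622: DF=(1 − 1255/36622·(0.956100+0.936400+0.895200))/(1+1255/36622) = 1749/2000 ≈ 0.874500
step 5 [2.5y] zero: DF = P = 518/625 ≈ 0.828800
step 6 [3y] swap r/2=47/1398: DF=(1 − 47/1398·(0.956100+0.936400+0.895200+0.874500+0.828800))/(1+47/1398) = 4107/5000 ≈ 0.821400
step 7 [3.5y] zero: DF = P = 7867/10000 ≈ 0.786700
step 8 [4y] bond c/2=1/40: DF=(370049/400000 − 1/40·(0.956100+0.936400+0.895200+0.874500+0.828800+0.821400+0.786700))/(1+1/40) = 3769/5000 ≈ 0.753800

1 1/2 9561/10000
2 1 2341/2500
3 3/2 1119/1250
4 2 1749/2000
5 5/2 518/625
6 3 4107/5000
7 7/2 7867/10000
8 4 3769/5000
f(0.5y,2y) = ((9561/10000)/(1749/2000) − 1)/(3/2) = 544/8745 ≈ 6.2207%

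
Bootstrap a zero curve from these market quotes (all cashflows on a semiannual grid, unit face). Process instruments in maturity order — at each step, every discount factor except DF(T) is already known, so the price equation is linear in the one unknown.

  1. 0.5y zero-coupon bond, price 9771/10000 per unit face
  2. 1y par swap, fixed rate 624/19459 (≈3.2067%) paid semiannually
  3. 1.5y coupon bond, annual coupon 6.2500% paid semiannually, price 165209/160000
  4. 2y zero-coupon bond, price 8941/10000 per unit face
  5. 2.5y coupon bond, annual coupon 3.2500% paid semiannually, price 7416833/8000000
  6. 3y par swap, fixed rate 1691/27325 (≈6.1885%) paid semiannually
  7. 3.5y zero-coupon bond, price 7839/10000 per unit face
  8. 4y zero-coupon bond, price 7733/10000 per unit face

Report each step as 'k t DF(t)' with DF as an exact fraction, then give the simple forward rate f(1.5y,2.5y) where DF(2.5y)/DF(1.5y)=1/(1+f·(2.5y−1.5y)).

1 1/2 9771/10000
2 1 1211/1250
3 3/2 9423/10000
4 2 8941/10000
5 5/2 4259/5000
6 3 8309/10000
7 7/2 7839/10000
8 4 7733/10000
f(1.5y,2.5y) = ((9423/10000)/(4259/5000) − 1)/(1) = 905/8518 ≈ 10.6246%

step 1 [0.5y] zero: DF = P = 9771/10000 ≈ 0.977100
step 2 [1y] swap r/2=312/19459: DF=(1 − 312/19459·(0.977100))/(1+312/19459) = 1211/1250 ≈ 0.968800
step 3 [1.5y] bond c/2=1/32: DF=(165209/160000 − 1/32·(0.977100+0.968800))/(1+1/32) = 9423/10000 ≈ 0.942300
step 4 [2y] zero: DF = P = 8941/10000 ≈ 0.894100
step 5 [2.5y] bond c/2=13/800: DF=(7416833/8000000 − 13/800·(0.977100+0.968800+0.942300+0.894100))/(1+13/800) = 4259/5000 ≈ 0.851800
step 6 [3y] swap r/2=1691/54650: DF=(1 − 1691/54650·(0.977100+0.968800+0.942300+0.894100+0.851800))/(1+1691/54650) = 8309/10000 ≈ 0.830900
step 7 [3.5y] zero: DF = P = 7839/10000 ≈ 0.783900
step 8 [4y] zero: DF = P = 7733/10000 ≈ 0.773300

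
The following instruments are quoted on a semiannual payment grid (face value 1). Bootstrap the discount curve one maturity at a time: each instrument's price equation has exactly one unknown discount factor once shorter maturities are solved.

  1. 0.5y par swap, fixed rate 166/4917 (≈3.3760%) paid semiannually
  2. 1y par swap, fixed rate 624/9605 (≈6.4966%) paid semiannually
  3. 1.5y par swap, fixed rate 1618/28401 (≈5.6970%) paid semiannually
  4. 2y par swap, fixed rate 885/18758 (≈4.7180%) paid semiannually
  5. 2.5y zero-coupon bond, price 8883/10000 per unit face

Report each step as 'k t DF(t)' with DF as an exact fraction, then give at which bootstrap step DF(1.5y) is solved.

step 1 [0.5y] swap r/2=83/4917: DF=(1 − 83/4917·(0))/(1+83/4917) = 4917/5000 ≈ 0.983400
step 2 [1y] swap r/2=312/9605: DF=(1 − 312/9605·(0.983400))/(1+312/9605) = 586/625 ≈ 0.937600
step 3 [1.5y] swap r/2=809/28401: DF=(1 − 809/28401·(0.983400+0.937600))/(1+809/28401) = 9191/10000 ≈ 0.919100
step 4 [2y] swap r/2=885/37516: DF=(1 − 885/37516·(0.983400+0.937600+0.919100))/(1+885/37516) = 1823/2000 ≈ 0.911500
step 5 [2.5y] zero: DF = P = 8883/10000 ≈ 0.888300

1 1/2 4917/5000
2 1 586/625
3 3/2 9191/10000
4 2 1823/2000
5 5/2 8883/10000
DF(1.5y) is solved at step 3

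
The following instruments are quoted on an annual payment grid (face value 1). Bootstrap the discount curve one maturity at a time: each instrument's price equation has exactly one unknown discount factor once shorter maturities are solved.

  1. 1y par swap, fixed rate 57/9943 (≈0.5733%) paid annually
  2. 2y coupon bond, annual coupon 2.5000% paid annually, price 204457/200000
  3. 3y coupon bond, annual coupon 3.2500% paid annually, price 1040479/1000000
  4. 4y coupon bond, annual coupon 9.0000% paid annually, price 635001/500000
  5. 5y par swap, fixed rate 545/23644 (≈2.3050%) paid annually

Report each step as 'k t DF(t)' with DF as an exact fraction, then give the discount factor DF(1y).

1 1 9943/10000
2 2 9731/10000
3 3 4729/5000
4 4 4623/5000
5 5 891/1000
DF(1y) = 9943/10000 ≈ 0.994300

step 1 [1y] swap r/1=57/9943: DF=(1 − 57/9943·(0))/(1+57/9943) = 9943/10000 ≈ 0.994300
step 2 [2y] bond c/1=1/40: DF=(204457/200000 − 1/40·(0.994300))/(1+1/40) = 9731/10000 ≈ 0.973100
step 3 [3y] bond c/1=13/400: DF=(1040479/1000000 − 13/400·(0.994300+0.973100))/(1+13/400) = 4729/5000 ≈ 0.945800
step 4 [4y] bond c/1=9/100: DF=(635001/500000 − 9/100·(0.994300+0.973100+0.945800))/(1+9/100) = 4623/5000 ≈ 0.924600
step 5 [5y] swap r/1=545/23644: DF=(1 − 545/23644·(0.994300+0.973100+0.945800+0.924600))/(1+545/23644) = 891/1000 ≈ 0.891000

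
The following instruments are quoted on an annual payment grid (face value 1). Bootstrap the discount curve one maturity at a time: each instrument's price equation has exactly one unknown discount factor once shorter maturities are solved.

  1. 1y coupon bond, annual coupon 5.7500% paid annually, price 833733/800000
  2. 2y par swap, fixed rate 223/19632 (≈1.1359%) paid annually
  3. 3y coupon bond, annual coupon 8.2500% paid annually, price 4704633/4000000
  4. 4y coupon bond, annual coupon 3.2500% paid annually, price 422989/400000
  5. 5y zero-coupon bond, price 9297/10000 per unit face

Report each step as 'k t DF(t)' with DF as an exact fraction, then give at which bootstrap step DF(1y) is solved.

1 1 1971/2000
2 2 9777/10000
3 3 9369/10000
4 4 9329/10000
5 5 9297/10000
DF(1y) is solved at step 1

step 1 [1y] bond c/1=23/400: DF=(833733/800000 − 23/400·(0))/(1+23/400) = 1971/2000 ≈ 0.985500
step 2 [2y] swap r/1=223/19632: DF=(1 − 223/19632·(0.985500))/(1+223/19632) = 9777/10000 ≈ 0.977700
step 3 [3y] bond c/1=33/400: DF=(4704633/4000000 − 33/400·(0.985500+0.977700))/(1+33/400) = 9369/10000 ≈ 0.936900
step 4 [4y] bond c/1=13/400: DF=(422989/400000 − 13/400·(0.985500+0.977700+0.936900))/(1+13/400) = 9329/10000 ≈ 0.932900
step 5 [5y] zero: DF = P = 9297/10000 ≈ 0.929700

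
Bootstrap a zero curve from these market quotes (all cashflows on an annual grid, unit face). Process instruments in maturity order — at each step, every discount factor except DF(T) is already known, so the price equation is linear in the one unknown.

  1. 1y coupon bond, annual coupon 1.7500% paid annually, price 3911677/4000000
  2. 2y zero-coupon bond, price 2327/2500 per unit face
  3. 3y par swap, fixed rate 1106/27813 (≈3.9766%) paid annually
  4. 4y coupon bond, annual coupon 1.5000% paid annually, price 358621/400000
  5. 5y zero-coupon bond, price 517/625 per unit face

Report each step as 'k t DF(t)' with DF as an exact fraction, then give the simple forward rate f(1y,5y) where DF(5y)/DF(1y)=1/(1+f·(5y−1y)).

1 1 9611/10000
2 2 2327/2500
3 3 4447/5000
4 4 4211/5000
5 5 517/625
f(1y,5y) = ((9611/10000)/(517/625) − 1)/(4) = 1339/33088 ≈ 4.0468%

step 1 [1y] bond c/1=7/400: DF=(3911677/4000000 − 7/400·(0))/(1+7/400) = 9611/10000 ≈ 0.961100
step 2 [2y] zero: DF = P = 2327/2500 ≈ 0.930800
step 3 [3y] swap r/1=1106/27813: DF=(1 − 1106/27813·(0.961100+0.930800))/(1+1106/27813) = 4447/5000 ≈ 0.889400
step 4 [4y] bond c/1=3/200: DF=(358621/400000 − 3/200·(0.961100+0.930800+0.889400))/(1+3/200) = 4211/5000 ≈ 0.842200
step 5 [5y] zero: DF = P = 517/625 ≈ 0.827200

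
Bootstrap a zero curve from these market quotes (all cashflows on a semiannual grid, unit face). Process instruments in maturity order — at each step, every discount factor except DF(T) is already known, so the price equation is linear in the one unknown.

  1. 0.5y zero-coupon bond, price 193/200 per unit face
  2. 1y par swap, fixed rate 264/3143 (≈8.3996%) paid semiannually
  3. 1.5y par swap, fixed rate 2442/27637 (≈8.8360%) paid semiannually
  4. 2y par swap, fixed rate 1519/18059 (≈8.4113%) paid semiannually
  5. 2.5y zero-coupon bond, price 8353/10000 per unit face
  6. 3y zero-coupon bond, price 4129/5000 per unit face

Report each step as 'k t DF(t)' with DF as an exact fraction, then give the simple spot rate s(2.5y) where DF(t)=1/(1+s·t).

1 1/2 193/200
2 1 1151/1250
3 3/2 8779/10000
4 2 8481/10000
5 5/2 8353/10000
6 3 4129/5000
s(2.5y) = (1/(8353/10000) − 1)/(5/2) = 3294/41765 ≈ 7.8870%

step 1 [0.5y] zero: DF = P = 193/200 ≈ 0.965000
step 2 [1y] swap r/2=132/3143: DF=(1 − 132/3143·(0.965000))/(1+132/3143) = 1151/1250 ≈ 0.920800
step 3 [1.5y] swap r/2=1221/27637: DF=(1 − 1221/27637·(0.965000+0.920800))/(1+1221/27637) = 8779/10000 ≈ 0.877900
step 4 [2y] swap r/2=1519/36118: DF=(1 − 1519/36118·(0.965000+0.920800+0.877900))/(1+1519/36118) = 8481/10000 ≈ 0.848100
step 5 [2.5y] zero: DF = P = 8353/10000 ≈ 0.835300
step 6 [3y] zero: DF = P = 4129/5000 ≈ 0.825800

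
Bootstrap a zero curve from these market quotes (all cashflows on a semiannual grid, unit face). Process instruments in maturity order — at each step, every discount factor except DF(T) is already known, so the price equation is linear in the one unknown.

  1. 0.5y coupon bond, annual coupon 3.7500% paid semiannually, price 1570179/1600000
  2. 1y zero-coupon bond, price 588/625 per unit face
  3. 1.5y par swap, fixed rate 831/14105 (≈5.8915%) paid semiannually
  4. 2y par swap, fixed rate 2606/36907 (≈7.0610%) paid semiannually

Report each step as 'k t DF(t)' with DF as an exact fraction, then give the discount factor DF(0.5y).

step 1 [0.5y] bond c/2=3/160: DF=(1570179/1600000 − 3/160·(0))/(1+3/160) = 9633/10000 ≈ 0.963300
step 2 [1y] zero: DF = P = 588/625 ≈ 0.940800
step 3 [1.5y] swap r/2=831/28210: DF=(1 − 831/28210·(0.963300+0.940800))/(1+831/28210) = 9169/10000 ≈ 0.916900
step 4 [2y] swap r/2=1303/36907: DF=(1 − 1303/36907·(0.963300+0.940800+0.916900))/(1+1303/36907) = 8697/10000 ≈ 0.869700

1 1/2 9633/10000
2 1 588/625
3 3/2 9169/10000
4 2 8697/10000
DF(0.5y) = 9633/10000 ≈ 0.963300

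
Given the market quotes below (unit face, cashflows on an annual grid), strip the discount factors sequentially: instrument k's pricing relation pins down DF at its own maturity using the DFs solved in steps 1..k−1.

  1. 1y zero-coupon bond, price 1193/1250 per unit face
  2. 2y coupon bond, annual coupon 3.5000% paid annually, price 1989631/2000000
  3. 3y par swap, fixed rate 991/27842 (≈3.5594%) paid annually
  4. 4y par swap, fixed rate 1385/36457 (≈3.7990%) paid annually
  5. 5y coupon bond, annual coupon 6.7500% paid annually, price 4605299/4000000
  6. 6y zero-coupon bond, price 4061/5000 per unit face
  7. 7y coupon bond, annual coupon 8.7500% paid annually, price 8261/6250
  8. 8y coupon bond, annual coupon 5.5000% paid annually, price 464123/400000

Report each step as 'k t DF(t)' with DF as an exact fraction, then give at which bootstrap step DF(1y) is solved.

1 1 1193/1250
2 2 9289/10000
3 3 9009/10000
4 4 1723/2000
5 5 106/125
6 6 4061/5000
7 7 1577/2000
8 8 7821/10000
DF(1y) is solved at step 1

step 1 [1y] zero: DF = P = 1193/1250 ≈ 0.954400
step 2 [2y] bond c/1=7/200: DF=(1989631/2000000 − 7/200·(0.954400))/(1+7/200) = 9289/10000 ≈ 0.928900
step 3 [3y] swap r/1=991/27842: DF=(1 − 991/27842·(0.954400+0.928900))/(1+991/27842) = 9009/10000 ≈ 0.900900
step 4 [4y] swap r/1=1385/36457: DF=(1 − 1385/36457·(0.954400+0.928900+0.900900))/(1+1385/36457) = 1723/2000 ≈ 0.861500
step 5 [5y] bond c/1=27/400: DF=(4605299/4000000 − 27/400·(0.954400+0.928900+0.900900+0.861500))/(1+27/400) = 106/125 ≈ 0.848000
step 6 [6y] zero: DF = P = 4061/5000 ≈ 0.812200
step 7 [7y] bond c/1=7/80: DF=(8261/6250 − 7/80·(0.954400+0.928900+0.900900+0.861500+0.848000+0.812200))/(1+7/80) = 1577/2000 ≈ 0.788500
step 8 [8y] bond c/1=11/200: DF=(464123/400000 − 11/200·(0.954400+0.928900+0.900900+0.861500+0.848000+0.812200+0.788500))/(1+11/200) = 7821/10000 ≈ 0.782100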